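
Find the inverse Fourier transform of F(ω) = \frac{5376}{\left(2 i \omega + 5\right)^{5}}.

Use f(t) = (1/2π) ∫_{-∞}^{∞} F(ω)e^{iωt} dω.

f(t) = 7 t^{4} e^{- \frac{5 t}{2}} u\left(t\right)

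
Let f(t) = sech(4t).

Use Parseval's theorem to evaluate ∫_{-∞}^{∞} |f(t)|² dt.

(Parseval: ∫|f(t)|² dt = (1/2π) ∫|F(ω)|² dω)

∫|f(t)|² dt = \frac{1}{2}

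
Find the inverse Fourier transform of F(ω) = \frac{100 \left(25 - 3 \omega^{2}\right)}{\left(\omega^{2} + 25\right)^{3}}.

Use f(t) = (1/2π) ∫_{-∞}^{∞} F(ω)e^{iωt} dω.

f(t) = 5 t^{2} e^{- 5 \left|{t}\right|}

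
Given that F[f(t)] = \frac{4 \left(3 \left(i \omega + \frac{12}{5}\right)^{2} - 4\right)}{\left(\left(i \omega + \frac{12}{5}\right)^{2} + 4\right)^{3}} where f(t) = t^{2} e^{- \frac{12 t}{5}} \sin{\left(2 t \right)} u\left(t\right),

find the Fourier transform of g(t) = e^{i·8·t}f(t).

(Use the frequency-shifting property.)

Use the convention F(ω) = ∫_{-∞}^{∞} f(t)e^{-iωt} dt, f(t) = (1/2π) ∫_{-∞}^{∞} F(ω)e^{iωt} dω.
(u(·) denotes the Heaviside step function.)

F[g](ω) = \frac{2500 \left(3 \left(5 i \left(\omega - 8\right) + 12\right)^{2} - 100\right)}{\left(\left(5 i \left(\omega - 8\right) + 12\right)^{2} + 100\right)^{3}}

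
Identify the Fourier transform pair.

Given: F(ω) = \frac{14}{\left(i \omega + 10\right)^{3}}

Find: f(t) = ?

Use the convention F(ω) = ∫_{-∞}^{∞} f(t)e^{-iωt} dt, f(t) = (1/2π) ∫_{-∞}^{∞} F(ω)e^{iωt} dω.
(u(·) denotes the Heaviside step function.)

f(t) = 7 t^{2} e^{- 10 t} u\left(t\right)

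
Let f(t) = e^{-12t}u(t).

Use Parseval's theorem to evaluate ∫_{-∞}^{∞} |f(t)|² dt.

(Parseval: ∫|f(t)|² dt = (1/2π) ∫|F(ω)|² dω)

∫|f(t)|² dt = \frac{1}{24}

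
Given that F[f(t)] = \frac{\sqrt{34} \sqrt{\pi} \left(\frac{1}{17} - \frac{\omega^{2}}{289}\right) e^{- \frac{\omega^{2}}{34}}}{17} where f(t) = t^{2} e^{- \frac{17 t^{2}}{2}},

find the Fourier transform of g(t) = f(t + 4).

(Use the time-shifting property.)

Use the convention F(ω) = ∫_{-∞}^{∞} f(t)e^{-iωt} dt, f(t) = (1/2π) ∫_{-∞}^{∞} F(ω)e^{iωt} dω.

F[g](ω) = \frac{\sqrt{34} \sqrt{\pi} \left(17 - \omega^{2}\right) e^{\frac{\omega \left(- \omega + 136 i\right)}{34}}}{4913}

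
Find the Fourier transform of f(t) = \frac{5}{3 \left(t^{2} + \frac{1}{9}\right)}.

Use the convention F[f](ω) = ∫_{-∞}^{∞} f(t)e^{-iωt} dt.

F(ω) = 5 \pi e^{- \frac{\left|{\omega}\right|}{3}}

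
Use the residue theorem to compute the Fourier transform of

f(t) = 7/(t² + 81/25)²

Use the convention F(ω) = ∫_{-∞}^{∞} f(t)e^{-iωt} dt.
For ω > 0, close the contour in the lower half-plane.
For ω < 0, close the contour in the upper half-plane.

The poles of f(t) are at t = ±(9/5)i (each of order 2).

Let g(z) = f(z)e^{-iωz}; for large |z| the factor e^{-iωz} decays in the lower half-plane when ω > 0 and in the upper half-plane when ω < 0.

Case ω > 0 (lower half-plane, clockwise contour ⇒ F(ω) = -2πi·ΣRes):
  Res_{z = - \frac{9 i}{5}} g(z) = \frac{175 i \left(9 \omega + 5\right) e^{- \frac{9 \omega}{5}}}{2916} (pole of order 2)
  F(ω) = -2πi·ΣRes = \frac{175 \pi \left(9 \omega + 5\right) e^{- \frac{9 \omega}{5}}}{1458}

Case ω < 0 (upper half-plane, counterclockwise contour ⇒ F(ω) = +2πi·ΣRes):
  Res_{z = \frac{9 i}{5}} g(z) = \frac{175 i \left(9 \omega - 5\right) e^{\frac{9 \omega}{5}}}{2916} (pole of order 2)
  F(ω) = 2πi·ΣRes = \frac{175 \pi \left(5 - 9 \omega\right) e^{\frac{9 \omega}{5}}}{1458}

Both cases combine into a single formula in |ω|:

F(ω) = \frac{175 \pi \left(9 \left|{\omega}\right| + 5\right) e^{- \frac{9 \left|{\omega}\right|}{5}}}{1458}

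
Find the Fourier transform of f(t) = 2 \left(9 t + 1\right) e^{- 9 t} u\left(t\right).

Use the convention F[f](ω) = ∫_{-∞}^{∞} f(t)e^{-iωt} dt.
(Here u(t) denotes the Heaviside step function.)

F(ω) = \frac{2 \left(- i \omega - 18\right)}{\omega^{2} - 18 i \omega - 81}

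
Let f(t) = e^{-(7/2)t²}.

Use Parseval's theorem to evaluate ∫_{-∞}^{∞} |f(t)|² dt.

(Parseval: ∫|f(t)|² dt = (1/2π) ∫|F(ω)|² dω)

∫|f(t)|² dt = \frac{\sqrt{7} \sqrt{\pi}}{7}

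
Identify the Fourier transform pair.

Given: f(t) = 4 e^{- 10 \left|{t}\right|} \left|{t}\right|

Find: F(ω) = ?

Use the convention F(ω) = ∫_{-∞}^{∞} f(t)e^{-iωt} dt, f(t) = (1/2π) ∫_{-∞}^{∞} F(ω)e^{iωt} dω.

F(ω) = \frac{8 \left(100 - \omega^{2}\right)}{\left(\omega^{2} + 100\right)^{2}}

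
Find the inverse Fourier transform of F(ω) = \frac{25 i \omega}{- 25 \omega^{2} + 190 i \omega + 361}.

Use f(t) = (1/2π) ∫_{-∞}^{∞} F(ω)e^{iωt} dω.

f(t) = \left(1 - \frac{19 t}{5}\right) e^{- \frac{19 t}{5}} u\left(t\right)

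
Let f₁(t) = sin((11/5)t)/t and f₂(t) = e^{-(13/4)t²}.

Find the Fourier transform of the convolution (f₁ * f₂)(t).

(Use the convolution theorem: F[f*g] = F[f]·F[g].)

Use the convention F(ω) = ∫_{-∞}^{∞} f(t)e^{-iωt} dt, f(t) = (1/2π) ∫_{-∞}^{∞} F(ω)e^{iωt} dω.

F[f₁*f₂](ω) = \begin{cases} \frac{2 \sqrt{13} \pi^{\frac{3}{2}} e^{- \frac{\omega^{2}}{13}}}{13} & \text{for}\: \omega > - \frac{11}{5} \wedge \omega < \frac{11}{5} \\0 & \text{otherwise} \end{cases}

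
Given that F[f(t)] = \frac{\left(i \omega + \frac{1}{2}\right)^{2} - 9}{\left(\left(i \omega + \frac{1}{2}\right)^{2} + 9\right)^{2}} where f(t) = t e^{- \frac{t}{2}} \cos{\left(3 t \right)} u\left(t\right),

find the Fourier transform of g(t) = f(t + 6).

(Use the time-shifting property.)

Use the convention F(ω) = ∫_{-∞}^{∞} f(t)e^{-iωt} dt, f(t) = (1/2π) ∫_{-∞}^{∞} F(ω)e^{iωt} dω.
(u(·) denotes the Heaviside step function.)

F[g](ω) = \frac{4 \left(\left(2 i \omega + 1\right)^{2} - 36\right) e^{6 i \omega}}{\left(\left(2 i \omega + 1\right)^{2} + 36\right)^{2}}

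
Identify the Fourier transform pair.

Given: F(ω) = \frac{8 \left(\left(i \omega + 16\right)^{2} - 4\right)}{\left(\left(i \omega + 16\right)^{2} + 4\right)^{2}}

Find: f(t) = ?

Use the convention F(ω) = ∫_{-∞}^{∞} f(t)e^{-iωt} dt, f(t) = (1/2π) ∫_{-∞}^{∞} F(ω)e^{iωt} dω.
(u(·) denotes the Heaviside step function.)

f(t) = 8 t e^{- 16 t} \cos{\left(2 t \right)} u\left(t\right)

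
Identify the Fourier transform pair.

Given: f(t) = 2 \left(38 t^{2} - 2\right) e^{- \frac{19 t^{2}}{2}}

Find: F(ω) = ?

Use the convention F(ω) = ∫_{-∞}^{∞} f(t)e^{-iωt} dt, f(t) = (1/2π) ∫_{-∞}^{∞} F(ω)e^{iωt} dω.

F(ω) = - \frac{4 \sqrt{38} \sqrt{\pi} \omega^{2} e^{- \frac{\omega^{2}}{38}}}{361}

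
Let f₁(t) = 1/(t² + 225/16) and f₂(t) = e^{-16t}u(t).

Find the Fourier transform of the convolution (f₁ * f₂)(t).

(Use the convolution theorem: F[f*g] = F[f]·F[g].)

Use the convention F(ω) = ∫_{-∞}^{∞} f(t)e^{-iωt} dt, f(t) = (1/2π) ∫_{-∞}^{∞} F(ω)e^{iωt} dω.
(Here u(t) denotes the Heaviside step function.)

F[f₁*f₂](ω) = \frac{4 \pi e^{- \frac{15 \left|{\omega}\right|}{4}}}{15 \left(i \omega + 16\right)}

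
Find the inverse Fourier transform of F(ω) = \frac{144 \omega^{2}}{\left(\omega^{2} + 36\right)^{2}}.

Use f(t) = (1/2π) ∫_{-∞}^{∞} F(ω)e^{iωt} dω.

f(t) = 6 \left(1 - 6 \left|{t}\right|\right) e^{- 6 \left|{t}\right|}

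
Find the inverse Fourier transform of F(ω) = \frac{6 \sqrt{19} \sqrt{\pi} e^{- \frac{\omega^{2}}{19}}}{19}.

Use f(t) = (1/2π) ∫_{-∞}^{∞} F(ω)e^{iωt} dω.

f(t) = 3 e^{- \frac{19 t^{2}}{4}}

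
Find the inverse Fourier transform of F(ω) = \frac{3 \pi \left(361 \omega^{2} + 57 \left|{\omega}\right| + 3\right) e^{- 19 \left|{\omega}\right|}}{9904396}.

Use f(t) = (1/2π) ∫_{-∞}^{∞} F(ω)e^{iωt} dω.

f(t) = \frac{6}{\left(t^{2} + 361\right)^{3}}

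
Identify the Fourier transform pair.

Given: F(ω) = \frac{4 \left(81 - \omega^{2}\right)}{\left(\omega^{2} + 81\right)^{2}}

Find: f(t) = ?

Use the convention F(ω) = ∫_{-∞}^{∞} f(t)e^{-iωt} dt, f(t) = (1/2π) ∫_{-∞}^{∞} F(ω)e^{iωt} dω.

f(t) = 2 e^{- 9 \left|{t}\right|} \left|{t}\right|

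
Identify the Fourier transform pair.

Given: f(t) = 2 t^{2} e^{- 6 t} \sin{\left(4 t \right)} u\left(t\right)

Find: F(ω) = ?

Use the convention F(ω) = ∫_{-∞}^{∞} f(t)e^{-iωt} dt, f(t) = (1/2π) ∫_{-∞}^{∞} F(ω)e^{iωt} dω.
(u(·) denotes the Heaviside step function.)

F(ω) = \frac{16 \left(3 \left(i \omega + 6\right)^{2} - 16\right)}{\left(\left(i \omega + 6\right)^{2} + 16\right)^{3}}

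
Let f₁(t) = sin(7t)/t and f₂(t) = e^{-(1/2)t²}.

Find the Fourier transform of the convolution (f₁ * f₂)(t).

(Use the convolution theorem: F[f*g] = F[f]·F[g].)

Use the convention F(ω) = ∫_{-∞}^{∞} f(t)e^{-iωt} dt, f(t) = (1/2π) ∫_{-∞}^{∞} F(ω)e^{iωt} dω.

F[f₁*f₂](ω) = \begin{cases} \sqrt{2} \pi^{\frac{3}{2}} e^{- \frac{\omega^{2}}{2}} & \text{for}\: \omega > -7 \wedge \omega < 7 \\0 & \text{otherwise} \end{cases}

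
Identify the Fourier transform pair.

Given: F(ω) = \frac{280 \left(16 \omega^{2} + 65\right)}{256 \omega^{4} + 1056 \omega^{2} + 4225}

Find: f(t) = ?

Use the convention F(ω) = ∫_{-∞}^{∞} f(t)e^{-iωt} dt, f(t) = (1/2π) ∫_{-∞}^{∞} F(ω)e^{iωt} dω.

f(t) = 5 e^{- \frac{7 \left|{t}\right|}{4}} \cos{\left(\left|{t}\right| \right)}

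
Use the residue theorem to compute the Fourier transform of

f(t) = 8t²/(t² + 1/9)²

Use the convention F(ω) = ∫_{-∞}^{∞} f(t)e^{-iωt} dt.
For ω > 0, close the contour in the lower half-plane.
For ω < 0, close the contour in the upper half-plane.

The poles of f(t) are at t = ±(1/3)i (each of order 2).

Let g(z) = f(z)e^{-iωz}; for large |z| the factor e^{-iωz} decays in the lower half-plane when ω > 0 and in the upper half-plane when ω < 0.

Case ω > 0 (lower half-plane, clockwise contour ⇒ F(ω) = -2πi·ΣRes):
  Res_{z = - \frac{i}{3}} g(z) = 2 i \left(3 - \omega\right) e^{- \frac{\omega}{3}} (pole of order 2)
  F(ω) = -2πi·ΣRes = 4 \pi \left(3 - \omega\right) e^{- \frac{\omega}{3}}

Case ω < 0 (upper half-plane, counterclockwise contour ⇒ F(ω) = +2πi·ΣRes):
  Res_{z = \frac{i}{3}} g(z) = 2 i \left(- \omega - 3\right) e^{\frac{\omega}{3}} (pole of order 2)
  F(ω) = 2πi·ΣRes = 4 \pi \left(\omega + 3\right) e^{\frac{\omega}{3}}

Both cases combine into a single formula in |ω|:

F(ω) = 4 \pi \left(3 - \left|{\omega}\right|\right) e^{- \frac{\left|{\omega}\right|}{3}}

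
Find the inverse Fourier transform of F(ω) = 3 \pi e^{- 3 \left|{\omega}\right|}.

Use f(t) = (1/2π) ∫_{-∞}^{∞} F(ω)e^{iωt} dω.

f(t) = \frac{9}{t^{2} + 9}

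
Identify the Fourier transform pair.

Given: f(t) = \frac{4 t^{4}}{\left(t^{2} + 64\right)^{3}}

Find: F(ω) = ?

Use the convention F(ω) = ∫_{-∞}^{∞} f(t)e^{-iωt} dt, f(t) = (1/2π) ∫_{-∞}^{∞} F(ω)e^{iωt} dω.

F(ω) = \frac{\pi \left(64 \omega^{2} - 40 \left|{\omega}\right| + 3\right) e^{- 8 \left|{\omega}\right|}}{16}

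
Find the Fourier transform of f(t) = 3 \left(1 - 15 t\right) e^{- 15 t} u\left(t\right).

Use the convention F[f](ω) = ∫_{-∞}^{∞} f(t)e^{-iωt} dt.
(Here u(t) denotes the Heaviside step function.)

F(ω) = \frac{3 i \omega}{- \omega^{2} + 30 i \omega + 225}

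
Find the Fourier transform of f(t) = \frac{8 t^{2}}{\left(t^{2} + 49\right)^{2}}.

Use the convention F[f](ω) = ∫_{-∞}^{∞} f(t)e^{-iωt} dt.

F(ω) = \frac{4 \pi \left(1 - 7 \left|{\omega}\right|\right) e^{- 7 \left|{\omega}\right|}}{7}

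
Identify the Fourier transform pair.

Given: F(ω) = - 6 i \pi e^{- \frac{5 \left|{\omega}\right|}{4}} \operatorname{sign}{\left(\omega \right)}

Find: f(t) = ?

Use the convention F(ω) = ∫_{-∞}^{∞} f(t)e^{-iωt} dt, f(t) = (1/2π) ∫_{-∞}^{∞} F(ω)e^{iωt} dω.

f(t) = \frac{6 t}{t^{2} + \frac{25}{16}}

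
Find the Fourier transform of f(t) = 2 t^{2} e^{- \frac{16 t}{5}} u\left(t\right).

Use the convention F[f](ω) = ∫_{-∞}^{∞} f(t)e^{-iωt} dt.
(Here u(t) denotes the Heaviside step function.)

F(ω) = \frac{500}{\left(5 i \omega + 16\right)^{3}}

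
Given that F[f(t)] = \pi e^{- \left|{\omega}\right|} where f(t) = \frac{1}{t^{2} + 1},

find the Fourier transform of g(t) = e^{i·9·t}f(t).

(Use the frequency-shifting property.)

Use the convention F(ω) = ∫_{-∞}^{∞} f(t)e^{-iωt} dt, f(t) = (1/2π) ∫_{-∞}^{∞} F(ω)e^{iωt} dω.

F[g](ω) = \pi e^{- \left|{\omega - 9}\right|}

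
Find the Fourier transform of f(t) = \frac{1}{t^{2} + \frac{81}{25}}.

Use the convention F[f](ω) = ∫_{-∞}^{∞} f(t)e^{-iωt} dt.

F(ω) = \frac{5 \pi e^{- \frac{9 \left|{\omega}\right|}{5}}}{9}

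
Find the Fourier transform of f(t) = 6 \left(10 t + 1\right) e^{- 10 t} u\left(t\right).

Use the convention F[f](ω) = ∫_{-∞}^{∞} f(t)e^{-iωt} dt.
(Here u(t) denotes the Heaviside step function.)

F(ω) = \frac{6 \left(- i \omega - 20\right)}{\omega^{2} - 20 i \omega - 100}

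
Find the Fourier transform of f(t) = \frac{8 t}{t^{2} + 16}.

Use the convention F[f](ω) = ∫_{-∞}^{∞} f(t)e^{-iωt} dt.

F(ω) = - 8 i \pi e^{- 4 \left|{\omega}\right|} \operatorname{sign}{\left(\omega \right)}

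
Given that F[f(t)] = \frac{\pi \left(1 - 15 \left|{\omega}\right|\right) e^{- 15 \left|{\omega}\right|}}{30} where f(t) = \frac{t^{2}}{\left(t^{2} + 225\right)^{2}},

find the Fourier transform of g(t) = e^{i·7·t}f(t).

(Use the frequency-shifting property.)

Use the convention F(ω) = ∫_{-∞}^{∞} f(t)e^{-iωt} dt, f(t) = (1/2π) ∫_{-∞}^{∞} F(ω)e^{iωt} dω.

F[g](ω) = \frac{\pi \left(1 - 15 \left|{\omega - 7}\right|\right) e^{- 15 \left|{\omega - 7}\right|}}{30}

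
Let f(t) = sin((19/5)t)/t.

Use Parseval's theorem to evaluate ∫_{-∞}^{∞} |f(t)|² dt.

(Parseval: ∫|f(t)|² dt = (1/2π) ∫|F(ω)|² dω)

∫|f(t)|² dt = \frac{19 \pi}{5}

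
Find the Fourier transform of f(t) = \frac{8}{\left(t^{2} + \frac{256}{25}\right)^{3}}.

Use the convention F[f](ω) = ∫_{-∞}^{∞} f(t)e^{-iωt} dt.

F(ω) = \frac{125 \pi \left(256 \omega^{2} + 240 \left|{\omega}\right| + 75\right) e^{- \frac{16 \left|{\omega}\right|}{5}}}{1048576}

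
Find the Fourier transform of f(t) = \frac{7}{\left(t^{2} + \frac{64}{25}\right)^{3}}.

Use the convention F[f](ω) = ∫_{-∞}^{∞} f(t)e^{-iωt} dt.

F(ω) = \frac{875 \pi \left(64 \omega^{2} + 120 \left|{\omega}\right| + 75\right) e^{- \frac{8 \left|{\omega}\right|}{5}}}{262144}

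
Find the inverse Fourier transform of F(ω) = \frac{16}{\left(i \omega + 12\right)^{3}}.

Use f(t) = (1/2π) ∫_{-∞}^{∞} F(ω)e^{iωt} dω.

f(t) = 8 t^{2} e^{- 12 t} u\left(t\right)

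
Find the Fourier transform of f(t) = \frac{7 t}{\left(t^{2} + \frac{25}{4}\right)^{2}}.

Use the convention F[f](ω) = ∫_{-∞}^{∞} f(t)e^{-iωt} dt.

F(ω) = - \frac{7 i \pi \omega e^{- \frac{5 \left|{\omega}\right|}{2}}}{5}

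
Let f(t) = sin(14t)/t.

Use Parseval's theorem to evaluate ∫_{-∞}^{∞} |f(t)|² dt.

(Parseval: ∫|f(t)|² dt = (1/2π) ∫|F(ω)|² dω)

∫|f(t)|² dt = 14 \pi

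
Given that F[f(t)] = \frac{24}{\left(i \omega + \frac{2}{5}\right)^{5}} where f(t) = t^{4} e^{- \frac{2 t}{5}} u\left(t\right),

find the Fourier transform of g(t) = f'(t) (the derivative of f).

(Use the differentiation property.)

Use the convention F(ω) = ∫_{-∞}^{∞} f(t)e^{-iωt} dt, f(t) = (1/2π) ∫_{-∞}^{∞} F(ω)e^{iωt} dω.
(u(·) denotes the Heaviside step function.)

F[g](ω) = \frac{75000 i \omega}{\left(5 i \omega + 2\right)^{5}}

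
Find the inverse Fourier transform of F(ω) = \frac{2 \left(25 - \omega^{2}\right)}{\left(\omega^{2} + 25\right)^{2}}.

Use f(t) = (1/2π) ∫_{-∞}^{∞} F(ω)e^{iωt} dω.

f(t) = e^{- 5 \left|{t}\right|} \left|{t}\right|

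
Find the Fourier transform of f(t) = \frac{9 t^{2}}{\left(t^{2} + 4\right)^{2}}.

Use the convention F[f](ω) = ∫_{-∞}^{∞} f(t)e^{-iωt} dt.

F(ω) = \frac{9 \pi \left(1 - 2 \left|{\omega}\right|\right) e^{- 2 \left|{\omega}\right|}}{4}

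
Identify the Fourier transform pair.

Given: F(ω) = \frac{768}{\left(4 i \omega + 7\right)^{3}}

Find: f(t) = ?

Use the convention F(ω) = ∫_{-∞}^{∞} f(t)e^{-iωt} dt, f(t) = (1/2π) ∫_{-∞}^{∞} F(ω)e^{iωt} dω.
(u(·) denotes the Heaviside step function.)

f(t) = 6 t^{2} e^{- \frac{7 t}{4}} u\left(t\right)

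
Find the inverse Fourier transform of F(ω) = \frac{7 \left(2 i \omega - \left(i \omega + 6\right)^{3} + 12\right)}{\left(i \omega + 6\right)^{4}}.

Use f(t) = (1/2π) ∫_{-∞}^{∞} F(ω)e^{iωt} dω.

f(t) = 7 \left(t^{2} - 1\right) e^{- 6 t} u\left(t\right)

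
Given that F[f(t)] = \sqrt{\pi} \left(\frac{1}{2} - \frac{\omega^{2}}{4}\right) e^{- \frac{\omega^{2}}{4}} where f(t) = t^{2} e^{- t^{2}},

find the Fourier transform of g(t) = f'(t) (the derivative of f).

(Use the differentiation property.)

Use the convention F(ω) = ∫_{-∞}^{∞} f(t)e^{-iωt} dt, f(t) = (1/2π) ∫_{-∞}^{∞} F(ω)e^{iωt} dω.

F[g](ω) = \frac{i \sqrt{\pi} \omega \left(2 - \omega^{2}\right) e^{- \frac{\omega^{2}}{4}}}{4}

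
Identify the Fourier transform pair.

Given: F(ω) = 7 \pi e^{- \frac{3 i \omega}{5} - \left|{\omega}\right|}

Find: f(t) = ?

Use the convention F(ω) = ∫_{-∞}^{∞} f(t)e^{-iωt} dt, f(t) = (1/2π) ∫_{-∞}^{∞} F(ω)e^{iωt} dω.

f(t) = \frac{7}{\left(t - \frac{3}{5}\right)^{2} + 1}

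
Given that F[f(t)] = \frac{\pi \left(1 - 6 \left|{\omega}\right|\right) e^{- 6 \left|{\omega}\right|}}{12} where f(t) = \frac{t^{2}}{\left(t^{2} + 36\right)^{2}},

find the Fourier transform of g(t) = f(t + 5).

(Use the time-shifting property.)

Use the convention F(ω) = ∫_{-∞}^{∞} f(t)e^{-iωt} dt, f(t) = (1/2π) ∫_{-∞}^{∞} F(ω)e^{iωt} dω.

F[g](ω) = - \frac{\pi \left(6 \left|{\omega}\right| - 1\right) e^{5 i \omega - 6 \left|{\omega}\right|}}{12}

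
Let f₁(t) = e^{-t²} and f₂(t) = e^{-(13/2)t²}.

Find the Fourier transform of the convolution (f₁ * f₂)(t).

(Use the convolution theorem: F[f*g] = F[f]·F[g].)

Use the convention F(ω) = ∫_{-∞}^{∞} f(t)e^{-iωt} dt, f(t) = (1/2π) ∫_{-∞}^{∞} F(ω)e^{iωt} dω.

F[f₁*f₂](ω) = \frac{\sqrt{26} \pi e^{- \frac{15 \omega^{2}}{52}}}{13}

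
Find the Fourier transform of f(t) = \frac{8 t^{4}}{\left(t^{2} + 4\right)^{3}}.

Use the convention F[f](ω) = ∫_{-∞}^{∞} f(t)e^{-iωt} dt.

F(ω) = \frac{\pi \left(4 \omega^{2} - 10 \left|{\omega}\right| + 3\right) e^{- 2 \left|{\omega}\right|}}{2}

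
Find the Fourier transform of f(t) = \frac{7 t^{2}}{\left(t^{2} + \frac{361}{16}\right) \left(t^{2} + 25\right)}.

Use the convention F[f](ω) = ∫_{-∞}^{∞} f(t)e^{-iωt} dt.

F(ω) = \frac{560 \pi e^{- 5 \left|{\omega}\right|}}{39} - \frac{532 \pi e^{- \frac{19 \left|{\omega}\right|}{4}}}{39}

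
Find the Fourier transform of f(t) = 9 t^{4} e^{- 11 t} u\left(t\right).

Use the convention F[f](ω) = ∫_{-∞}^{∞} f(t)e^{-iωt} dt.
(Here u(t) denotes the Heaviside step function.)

F(ω) = \frac{216}{\left(i \omega + 11\right)^{5}}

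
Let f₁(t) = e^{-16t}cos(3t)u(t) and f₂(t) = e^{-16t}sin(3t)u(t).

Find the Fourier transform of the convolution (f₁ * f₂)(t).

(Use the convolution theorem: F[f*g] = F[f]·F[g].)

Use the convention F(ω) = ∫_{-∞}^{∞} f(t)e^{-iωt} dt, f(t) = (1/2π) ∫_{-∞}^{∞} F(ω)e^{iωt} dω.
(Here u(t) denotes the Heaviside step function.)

F[f₁*f₂](ω) = \frac{3 \left(i \omega + 16\right)}{\left(\left(i \omega + 16\right)^{2} + 9\right)^{2}}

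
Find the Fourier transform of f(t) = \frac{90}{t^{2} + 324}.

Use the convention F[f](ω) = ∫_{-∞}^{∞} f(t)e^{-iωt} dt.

F(ω) = 5 \pi e^{- 18 \left|{\omega}\right|}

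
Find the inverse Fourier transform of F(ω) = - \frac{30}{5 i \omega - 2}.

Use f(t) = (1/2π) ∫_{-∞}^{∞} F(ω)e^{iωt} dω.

f(t) = 6 e^{\frac{2 t}{5}} u\left(- t\right)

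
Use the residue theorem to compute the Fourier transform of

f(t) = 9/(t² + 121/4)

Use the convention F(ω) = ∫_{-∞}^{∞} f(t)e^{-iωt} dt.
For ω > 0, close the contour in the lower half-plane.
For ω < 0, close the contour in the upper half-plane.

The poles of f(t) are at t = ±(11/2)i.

Let g(z) = f(z)e^{-iωz}; for large |z| the factor e^{-iωz} decays in the lower half-plane when ω > 0 and in the upper half-plane when ω < 0.

Case ω > 0 (lower half-plane, clockwise contour ⇒ F(ω) = -2πi·ΣRes):
  Res_{z = - \frac{11 i}{2}} g(z) = \frac{9 i e^{- \frac{11 \omega}{2}}}{11}
  F(ω) = -2πi·ΣRes = \frac{18 \pi e^{- \frac{11 \omega}{2}}}{11}

Case ω < 0 (upper half-plane, counterclockwise contour ⇒ F(ω) = +2πi·ΣRes):
  Res_{z = \frac{11 i}{2}} g(z) = - \frac{9 i e^{\frac{11 \omega}{2}}}{11}
  F(ω) = 2πi·ΣRes = \frac{18 \pi e^{\frac{11 \omega}{2}}}{11}

Both cases combine into a single formula in |ω|:

F(ω) = \frac{18 \pi e^{- \frac{11 \left|{\omega}\right|}{2}}}{11}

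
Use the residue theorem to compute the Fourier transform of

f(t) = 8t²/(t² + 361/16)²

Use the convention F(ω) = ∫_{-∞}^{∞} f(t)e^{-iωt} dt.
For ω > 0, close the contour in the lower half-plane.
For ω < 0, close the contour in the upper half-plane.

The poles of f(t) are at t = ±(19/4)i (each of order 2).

Let g(z) = f(z)e^{-iωz}; for large |z| the factor e^{-iωz} decays in the lower half-plane when ω > 0 and in the upper half-plane when ω < 0.

Case ω > 0 (lower half-plane, clockwise contour ⇒ F(ω) = -2πi·ΣRes):
  Res_{z = - \frac{19 i}{4}} g(z) = i \left(\frac{8}{19} - 2 \omega\right) e^{- \frac{19 \omega}{4}} (pole of order 2)
  F(ω) = -2πi·ΣRes = \frac{4 \pi \left(4 - 19 \omega\right) e^{- \frac{19 \omega}{4}}}{19}

Case ω < 0 (upper half-plane, counterclockwise contour ⇒ F(ω) = +2πi·ΣRes):
  Res_{z = \frac{19 i}{4}} g(z) = i \left(- 2 \omega - \frac{8}{19}\right) e^{\frac{19 \omega}{4}} (pole of order 2)
  F(ω) = 2πi·ΣRes = \frac{4 \pi \left(19 \omega + 4\right) e^{\frac{19 \omega}{4}}}{19}

Both cases combine into a single formula in |ω|:

F(ω) = \frac{4 \pi \left(4 - 19 \left|{\omega}\right|\right) e^{- \frac{19 \left|{\omega}\right|}{4}}}{19}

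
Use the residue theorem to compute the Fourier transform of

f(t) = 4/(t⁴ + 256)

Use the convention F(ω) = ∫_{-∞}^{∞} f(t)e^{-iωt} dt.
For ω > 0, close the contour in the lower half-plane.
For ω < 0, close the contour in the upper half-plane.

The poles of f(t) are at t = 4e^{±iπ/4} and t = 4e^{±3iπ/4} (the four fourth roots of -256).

Let g(z) = f(z)e^{-iωz}; for large |z| the factor e^{-iωz} decays in the lower half-plane when ω > 0 and in the upper half-plane when ω < 0.

Case ω > 0 (lower half-plane, clockwise contour ⇒ F(ω) = -2πi·ΣRes):
  Res_{z = - 2 \sqrt{2} - 2 \sqrt{2} i} g(z) = \frac{\sqrt{2} i \left(1 - i\right) e^{2 \sqrt{2} \omega \left(-1 + i\right)}}{128}
  Res_{z = 2 \sqrt{2} - 2 \sqrt{2} i} g(z) = \frac{\sqrt{2} i \left(1 + i\right) e^{- 2 \sqrt{2} \omega \left(1 + i\right)}}{128}
  F(ω) = -2πi·ΣRes = \frac{\sqrt{2} \pi \left(1 - i\right) \left(e^{4 \sqrt{2} i \omega} + i\right) e^{- 2 \sqrt{2} \omega \left(1 + i\right)}}{64} = \frac{\pi e^{- 2 \sqrt{2} \omega} \sin{\left(2 \sqrt{2} \omega + \frac{\pi}{4} \right)}}{16}

Case ω < 0 (upper half-plane, counterclockwise contour ⇒ F(ω) = +2πi·ΣRes):
  Res_{z = 2 \sqrt{2} + 2 \sqrt{2} i} g(z) = \frac{\sqrt{2} i \left(-1 + i\right) e^{2 \sqrt{2} \omega \left(1 - i\right)}}{128}
  Res_{z = - 2 \sqrt{2} + 2 \sqrt{2} i} g(z) = \frac{\sqrt{2} \left(1 - i\right) e^{2 \sqrt{2} \omega \left(1 + i\right)}}{128}
  F(ω) = 2πi·ΣRes = - \frac{\sqrt{2} i \pi \left(i \left(1 - i\right) e^{2 \sqrt{2} \omega \left(1 - i\right)} - \left(1 - i\right) e^{2 \sqrt{2} \omega \left(1 + i\right)}\right)}{64} = \frac{\pi e^{2 \sqrt{2} \omega} \cos{\left(2 \sqrt{2} \omega + \frac{\pi}{4} \right)}}{16}

Both cases combine into a single formula in |ω|:

F(ω) = \frac{\pi e^{- 2 \sqrt{2} \left|{\omega}\right|} \sin{\left(2 \sqrt{2} \left|{\omega}\right| + \frac{\pi}{4} \right)}}{16}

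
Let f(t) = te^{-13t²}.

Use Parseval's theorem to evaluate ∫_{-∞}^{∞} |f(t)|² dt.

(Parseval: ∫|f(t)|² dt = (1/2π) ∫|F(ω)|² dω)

∫|f(t)|² dt = \frac{\sqrt{26} \sqrt{\pi}}{1352}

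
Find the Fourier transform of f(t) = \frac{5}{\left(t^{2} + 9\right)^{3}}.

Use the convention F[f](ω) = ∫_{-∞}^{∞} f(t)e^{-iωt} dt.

F(ω) = \frac{5 \pi \left(3 \omega^{2} + 3 \left|{\omega}\right| + 1\right) e^{- 3 \left|{\omega}\right|}}{648}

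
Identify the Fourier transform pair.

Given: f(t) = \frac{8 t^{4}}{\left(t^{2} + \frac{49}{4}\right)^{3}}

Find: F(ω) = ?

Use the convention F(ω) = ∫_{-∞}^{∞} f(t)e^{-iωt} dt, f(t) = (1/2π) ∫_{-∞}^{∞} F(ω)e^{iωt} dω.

F(ω) = \frac{\pi \left(49 \omega^{2} - 70 \left|{\omega}\right| + 12\right) e^{- \frac{7 \left|{\omega}\right|}{2}}}{14}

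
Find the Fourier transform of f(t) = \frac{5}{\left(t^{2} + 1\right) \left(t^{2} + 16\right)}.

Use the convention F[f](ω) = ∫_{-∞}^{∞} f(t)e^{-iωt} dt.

F(ω) = \frac{\pi e^{- \left|{\omega}\right|}}{3} - \frac{\pi e^{- 4 \left|{\omega}\right|}}{12}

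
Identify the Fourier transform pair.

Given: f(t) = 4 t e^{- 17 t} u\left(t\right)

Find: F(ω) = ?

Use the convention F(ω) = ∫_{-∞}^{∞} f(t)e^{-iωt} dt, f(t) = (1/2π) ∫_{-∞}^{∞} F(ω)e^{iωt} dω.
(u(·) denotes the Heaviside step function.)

F(ω) = \frac{4}{\left(i \omega + 17\right)^{2}}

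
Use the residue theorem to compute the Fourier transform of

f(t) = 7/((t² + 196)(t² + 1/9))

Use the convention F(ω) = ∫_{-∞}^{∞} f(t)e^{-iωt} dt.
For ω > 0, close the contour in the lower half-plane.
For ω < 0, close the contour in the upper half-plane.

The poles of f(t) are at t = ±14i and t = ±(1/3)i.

Let g(z) = f(z)e^{-iωz}; for large |z| the factor e^{-iωz} decays in the lower half-plane when ω > 0 and in the upper half-plane when ω < 0.

Case ω > 0 (lower half-plane, clockwise contour ⇒ F(ω) = -2πi·ΣRes):
  Res_{z = - 14 i} g(z) = - \frac{9 i e^{- 14 \omega}}{7052}
  Res_{z = - \frac{i}{3}} g(z) = \frac{189 i e^{- \frac{\omega}{3}}}{3526}
  F(ω) = -2πi·ΣRes = - \frac{9 \pi e^{- 14 \omega}}{3526} + \frac{189 \pi e^{- \frac{\omega}{3}}}{1763}

Case ω < 0 (upper half-plane, counterclockwise contour ⇒ F(ω) = +2πi·ΣRes):
  Res_{z = 14 i} g(z) = \frac{9 i e^{14 \omega}}{7052}
  Res_{z = \frac{i}{3}} g(z) = - \frac{189 i e^{\frac{\omega}{3}}}{3526}
  F(ω) = 2πi·ΣRes = \frac{9 \pi \left(42 e^{\frac{\omega}{3}} - e^{14 \omega}\right)}{3526}

Both cases combine into a single formula in |ω|:

F(ω) = - \frac{9 \pi e^{- 14 \left|{\omega}\right|}}{3526} + \frac{189 \pi e^{- \frac{\left|{\omega}\right|}{3}}}{1763}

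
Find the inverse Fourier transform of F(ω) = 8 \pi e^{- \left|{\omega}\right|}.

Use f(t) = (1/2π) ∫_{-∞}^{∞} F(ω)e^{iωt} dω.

f(t) = \frac{8}{t^{2} + 1}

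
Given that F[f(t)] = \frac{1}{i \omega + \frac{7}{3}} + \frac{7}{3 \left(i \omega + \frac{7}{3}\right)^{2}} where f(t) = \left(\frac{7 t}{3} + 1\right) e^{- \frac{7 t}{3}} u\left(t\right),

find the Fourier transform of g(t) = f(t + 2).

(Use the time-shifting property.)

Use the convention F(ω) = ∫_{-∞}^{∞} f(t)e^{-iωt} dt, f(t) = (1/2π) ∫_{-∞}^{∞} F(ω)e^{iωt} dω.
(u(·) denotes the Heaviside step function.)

F[g](ω) = \frac{\left(- 9 i \omega - 42\right) e^{2 i \omega}}{9 \omega^{2} - 42 i \omega - 49}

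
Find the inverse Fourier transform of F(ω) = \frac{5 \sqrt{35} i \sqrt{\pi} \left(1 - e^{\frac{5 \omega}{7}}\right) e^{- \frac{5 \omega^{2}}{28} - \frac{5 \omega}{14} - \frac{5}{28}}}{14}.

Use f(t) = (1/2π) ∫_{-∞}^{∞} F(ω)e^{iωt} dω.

f(t) = 5 e^{- \frac{7 t^{2}}{5}} \sin{\left(t \right)}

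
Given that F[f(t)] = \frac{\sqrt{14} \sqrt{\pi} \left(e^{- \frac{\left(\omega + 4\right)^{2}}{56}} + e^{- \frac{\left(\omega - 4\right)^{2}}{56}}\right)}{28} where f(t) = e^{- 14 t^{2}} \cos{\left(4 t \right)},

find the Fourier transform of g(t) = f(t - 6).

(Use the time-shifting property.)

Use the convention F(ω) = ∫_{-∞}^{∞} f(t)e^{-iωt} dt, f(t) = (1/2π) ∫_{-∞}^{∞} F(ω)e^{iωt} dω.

F[g](ω) = \frac{\sqrt{14} \sqrt{\pi} \left(e^{\frac{2 \omega}{7}} + 1\right) e^{- \frac{\omega^{2}}{56} - \frac{\omega}{7} - 6 i \omega - \frac{2}{7}}}{28}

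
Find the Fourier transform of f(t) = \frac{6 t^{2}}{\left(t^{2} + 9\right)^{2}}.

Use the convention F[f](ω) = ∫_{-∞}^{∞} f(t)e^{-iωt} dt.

F(ω) = \pi \left(1 - 3 \left|{\omega}\right|\right) e^{- 3 \left|{\omega}\right|}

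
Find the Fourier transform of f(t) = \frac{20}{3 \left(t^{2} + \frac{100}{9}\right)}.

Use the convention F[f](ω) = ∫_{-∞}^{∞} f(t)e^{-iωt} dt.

F(ω) = 2 \pi e^{- \frac{10 \left|{\omega}\right|}{3}}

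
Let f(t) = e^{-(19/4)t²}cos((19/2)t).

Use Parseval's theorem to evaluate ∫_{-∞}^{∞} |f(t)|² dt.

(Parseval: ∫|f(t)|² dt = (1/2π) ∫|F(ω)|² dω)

∫|f(t)|² dt = \frac{\sqrt{38} \sqrt{\pi} \left(1 + e^{\frac{19}{2}}\right)}{38 e^{\frac{19}{2}}}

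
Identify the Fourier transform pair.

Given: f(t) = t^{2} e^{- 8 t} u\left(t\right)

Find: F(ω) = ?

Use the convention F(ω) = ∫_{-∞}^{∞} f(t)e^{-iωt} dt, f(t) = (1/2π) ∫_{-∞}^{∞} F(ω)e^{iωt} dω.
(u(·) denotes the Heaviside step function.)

F(ω) = \frac{2}{\left(i \omega + 8\right)^{3}}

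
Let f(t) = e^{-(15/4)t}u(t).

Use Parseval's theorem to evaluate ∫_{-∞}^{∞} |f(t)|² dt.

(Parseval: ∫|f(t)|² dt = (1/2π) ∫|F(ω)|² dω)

∫|f(t)|² dt = \frac{2}{15}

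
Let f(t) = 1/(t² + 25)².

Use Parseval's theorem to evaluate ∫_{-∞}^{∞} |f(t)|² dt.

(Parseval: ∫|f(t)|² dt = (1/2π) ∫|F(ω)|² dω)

∫|f(t)|² dt = \frac{\pi}{250000}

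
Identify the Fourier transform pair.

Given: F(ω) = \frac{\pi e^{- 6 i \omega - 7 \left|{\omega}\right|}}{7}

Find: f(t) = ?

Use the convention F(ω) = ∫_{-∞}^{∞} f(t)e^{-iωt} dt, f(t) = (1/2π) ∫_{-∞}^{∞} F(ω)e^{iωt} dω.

f(t) = \frac{1}{\left(t - 6\right)^{2} + 49}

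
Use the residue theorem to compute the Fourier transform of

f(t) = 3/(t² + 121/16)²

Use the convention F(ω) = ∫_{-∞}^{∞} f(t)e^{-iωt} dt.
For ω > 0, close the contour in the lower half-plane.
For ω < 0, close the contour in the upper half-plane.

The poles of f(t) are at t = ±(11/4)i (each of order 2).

Let g(z) = f(z)e^{-iωz}; for large |z| the factor e^{-iωz} decays in the lower half-plane when ω > 0 and in the upper half-plane when ω < 0.

Case ω > 0 (lower half-plane, clockwise contour ⇒ F(ω) = -2πi·ΣRes):
  Res_{z = - \frac{11 i}{4}} g(z) = \frac{12 i \left(11 \omega + 4\right) e^{- \frac{11 \omega}{4}}}{1331} (pole of order 2)
  F(ω) = -2πi·ΣRes = \frac{24 \pi \left(11 \omega + 4\right) e^{- \frac{11 \omega}{4}}}{1331}

Case ω < 0 (upper half-plane, counterclockwise contour ⇒ F(ω) = +2πi·ΣRes):
  Res_{z = \frac{11 i}{4}} g(z) = \frac{12 i \left(11 \omega - 4\right) e^{\frac{11 \omega}{4}}}{1331} (pole of order 2)
  F(ω) = 2πi·ΣRes = \frac{24 \pi \left(4 - 11 \omega\right) e^{\frac{11 \omega}{4}}}{1331}

Both cases combine into a single formula in |ω|:

F(ω) = \frac{24 \pi \left(11 \left|{\omega}\right| + 4\right) e^{- \frac{11 \left|{\omega}\right|}{4}}}{1331}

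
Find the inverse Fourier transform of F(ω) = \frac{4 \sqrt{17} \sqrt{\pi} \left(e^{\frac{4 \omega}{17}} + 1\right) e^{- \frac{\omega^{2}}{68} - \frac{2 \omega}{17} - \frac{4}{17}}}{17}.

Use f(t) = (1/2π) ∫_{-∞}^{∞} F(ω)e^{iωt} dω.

f(t) = 8 e^{- 17 t^{2}} \cos{\left(4 t \right)}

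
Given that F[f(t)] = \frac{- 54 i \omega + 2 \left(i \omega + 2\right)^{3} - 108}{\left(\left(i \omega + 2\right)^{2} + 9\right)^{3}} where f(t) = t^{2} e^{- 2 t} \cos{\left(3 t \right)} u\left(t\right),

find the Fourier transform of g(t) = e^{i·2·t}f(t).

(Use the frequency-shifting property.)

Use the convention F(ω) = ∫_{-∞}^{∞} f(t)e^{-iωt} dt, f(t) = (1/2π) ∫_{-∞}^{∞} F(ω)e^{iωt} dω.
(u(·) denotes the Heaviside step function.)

F[g](ω) = \frac{2 \left(27 i \left(2 - \omega\right) + \left(i \left(\omega - 2\right) + 2\right)^{3} - 54\right)}{\left(\left(i \left(\omega - 2\right) + 2\right)^{2} + 9\right)^{3}}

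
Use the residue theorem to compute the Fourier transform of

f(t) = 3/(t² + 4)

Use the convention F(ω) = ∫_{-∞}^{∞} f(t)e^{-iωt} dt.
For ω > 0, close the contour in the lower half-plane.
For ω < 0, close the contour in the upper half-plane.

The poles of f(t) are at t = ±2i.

Let g(z) = f(z)e^{-iωz}; for large |z| the factor e^{-iωz} decays in the lower half-plane when ω > 0 and in the upper half-plane when ω < 0.

Case ω > 0 (lower half-plane, clockwise contour ⇒ F(ω) = -2πi·ΣRes):
  Res_{z = - 2 i} g(z) = \frac{3 i e^{- 2 \omega}}{4}
  F(ω) = -2πi·ΣRes = \frac{3 \pi e^{- 2 \omega}}{2}

Case ω < 0 (upper half-plane, counterclockwise contour ⇒ F(ω) = +2πi·ΣRes):
  Res_{z = 2 i} g(z) = - \frac{3 i e^{2 \omega}}{4}
  F(ω) = 2πi·ΣRes = \frac{3 \pi e^{2 \omega}}{2}

Both cases combine into a single formula in |ω|:

F(ω) = \frac{3 \pi e^{- 2 \left|{\omega}\right|}}{2}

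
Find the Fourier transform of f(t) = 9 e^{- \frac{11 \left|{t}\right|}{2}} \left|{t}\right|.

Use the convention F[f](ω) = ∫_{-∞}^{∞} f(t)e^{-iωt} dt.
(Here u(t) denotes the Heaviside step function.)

F(ω) = \frac{72 \left(121 - 4 \omega^{2}\right)}{\left(4 \omega^{2} + 121\right)^{2}}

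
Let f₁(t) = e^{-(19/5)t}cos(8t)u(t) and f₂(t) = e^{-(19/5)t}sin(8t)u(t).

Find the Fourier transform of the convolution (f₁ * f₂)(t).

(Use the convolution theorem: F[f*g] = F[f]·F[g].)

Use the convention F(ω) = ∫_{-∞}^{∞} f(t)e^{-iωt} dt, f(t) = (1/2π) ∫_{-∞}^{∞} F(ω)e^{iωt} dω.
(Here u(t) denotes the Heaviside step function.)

F[f₁*f₂](ω) = \frac{1000 \left(5 i \omega + 19\right)}{\left(\left(5 i \omega + 19\right)^{2} + 1600\right)^{2}}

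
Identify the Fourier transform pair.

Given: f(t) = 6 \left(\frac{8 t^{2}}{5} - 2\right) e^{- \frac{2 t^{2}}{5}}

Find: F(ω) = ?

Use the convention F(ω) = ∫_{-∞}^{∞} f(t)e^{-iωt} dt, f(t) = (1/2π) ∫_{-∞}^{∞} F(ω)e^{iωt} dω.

F(ω) = - \frac{15 \sqrt{10} \sqrt{\pi} \omega^{2} e^{- \frac{5 \omega^{2}}{8}}}{2}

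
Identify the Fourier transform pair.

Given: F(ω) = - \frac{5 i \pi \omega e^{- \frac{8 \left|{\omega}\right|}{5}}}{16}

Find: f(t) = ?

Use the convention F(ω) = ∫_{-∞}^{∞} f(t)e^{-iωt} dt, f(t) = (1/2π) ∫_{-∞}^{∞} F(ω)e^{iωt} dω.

f(t) = \frac{t}{\left(t^{2} + \frac{64}{25}\right)^{2}}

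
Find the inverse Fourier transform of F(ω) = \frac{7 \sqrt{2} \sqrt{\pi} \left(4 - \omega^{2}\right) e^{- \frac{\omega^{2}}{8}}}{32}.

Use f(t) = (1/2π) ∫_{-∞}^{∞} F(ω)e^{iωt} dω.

f(t) = 7 t^{2} e^{- 2 t^{2}}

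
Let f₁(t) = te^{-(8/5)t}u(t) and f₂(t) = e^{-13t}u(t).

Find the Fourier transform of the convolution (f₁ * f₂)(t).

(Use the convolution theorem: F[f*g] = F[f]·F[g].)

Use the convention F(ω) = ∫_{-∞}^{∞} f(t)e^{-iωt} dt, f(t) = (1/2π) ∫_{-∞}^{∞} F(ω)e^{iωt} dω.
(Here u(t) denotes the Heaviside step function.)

F[f₁*f₂](ω) = \frac{25}{\left(i \omega + 13\right) \left(5 i \omega + 8\right)^{2}}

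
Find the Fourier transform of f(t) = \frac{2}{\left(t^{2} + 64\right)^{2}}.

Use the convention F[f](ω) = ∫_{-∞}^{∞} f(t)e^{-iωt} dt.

F(ω) = \frac{\pi \left(8 \left|{\omega}\right| + 1\right) e^{- 8 \left|{\omega}\right|}}{512}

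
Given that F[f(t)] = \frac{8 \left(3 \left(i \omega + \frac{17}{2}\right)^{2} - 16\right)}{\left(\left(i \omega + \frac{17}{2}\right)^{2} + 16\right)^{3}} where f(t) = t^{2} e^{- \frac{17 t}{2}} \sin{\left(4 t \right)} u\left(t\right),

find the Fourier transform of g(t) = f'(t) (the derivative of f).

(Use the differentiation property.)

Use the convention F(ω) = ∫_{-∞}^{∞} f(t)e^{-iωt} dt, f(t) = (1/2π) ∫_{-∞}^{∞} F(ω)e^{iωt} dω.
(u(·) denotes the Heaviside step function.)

F[g](ω) = \frac{128 i \omega \left(3 \left(2 i \omega + 17\right)^{2} - 64\right)}{\left(\left(2 i \omega + 17\right)^{2} + 64\right)^{3}}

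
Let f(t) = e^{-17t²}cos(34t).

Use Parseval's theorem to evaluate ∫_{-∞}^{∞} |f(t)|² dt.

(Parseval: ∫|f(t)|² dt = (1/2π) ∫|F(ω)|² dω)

∫|f(t)|² dt = \frac{\sqrt{34} \sqrt{\pi} \left(1 + e^{34}\right)}{68 e^{34}}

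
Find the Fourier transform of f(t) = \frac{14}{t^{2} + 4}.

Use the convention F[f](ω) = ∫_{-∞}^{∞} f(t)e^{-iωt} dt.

F(ω) = 7 \pi e^{- 2 \left|{\omega}\right|}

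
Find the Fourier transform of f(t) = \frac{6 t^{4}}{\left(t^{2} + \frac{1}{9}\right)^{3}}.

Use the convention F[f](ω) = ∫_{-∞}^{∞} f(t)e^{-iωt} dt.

F(ω) = \frac{\pi \left(\omega^{2} - 15 \left|{\omega}\right| + 27\right) e^{- \frac{\left|{\omega}\right|}{3}}}{4}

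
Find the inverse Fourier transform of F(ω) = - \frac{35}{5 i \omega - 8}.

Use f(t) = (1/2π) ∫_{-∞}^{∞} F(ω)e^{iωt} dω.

f(t) = 7 e^{\frac{8 t}{5}} u\left(- t\right)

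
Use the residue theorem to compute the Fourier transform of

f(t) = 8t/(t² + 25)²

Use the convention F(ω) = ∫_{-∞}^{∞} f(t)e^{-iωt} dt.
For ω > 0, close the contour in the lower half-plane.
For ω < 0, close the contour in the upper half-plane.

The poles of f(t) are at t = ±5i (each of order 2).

Let g(z) = f(z)e^{-iωz}; for large |z| the factor e^{-iωz} decays in the lower half-plane when ω > 0 and in the upper half-plane when ω < 0.

Case ω > 0 (lower half-plane, clockwise contour ⇒ F(ω) = -2πi·ΣRes):
  Res_{z = - 5 i} g(z) = \frac{2 \omega e^{- 5 \omega}}{5} (pole of order 2)
  F(ω) = -2πi·ΣRes = - \frac{4 i \pi \omega e^{- 5 \omega}}{5}

Case ω < 0 (upper half-plane, counterclockwise contour ⇒ F(ω) = +2πi·ΣRes):
  Res_{z = 5 i} g(z) = - \frac{2 \omega e^{5 \omega}}{5} (pole of order 2)
  F(ω) = 2πi·ΣRes = - \frac{4 i \pi \omega e^{5 \omega}}{5}

Both cases combine into a single formula in |ω|:

F(ω) = - \frac{4 i \pi \omega e^{- 5 \left|{\omega}\right|}}{5}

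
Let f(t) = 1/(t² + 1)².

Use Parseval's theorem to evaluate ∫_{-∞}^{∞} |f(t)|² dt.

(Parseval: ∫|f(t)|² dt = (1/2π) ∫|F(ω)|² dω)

∫|f(t)|² dt = \frac{5 \pi}{16}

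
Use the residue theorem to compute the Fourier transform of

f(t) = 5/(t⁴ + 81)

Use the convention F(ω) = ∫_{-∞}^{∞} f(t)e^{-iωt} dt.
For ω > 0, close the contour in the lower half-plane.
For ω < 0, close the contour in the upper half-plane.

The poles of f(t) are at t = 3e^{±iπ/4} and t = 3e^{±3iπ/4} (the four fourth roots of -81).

Let g(z) = f(z)e^{-iωz}; for large |z| the factor e^{-iωz} decays in the lower half-plane when ω > 0 and in the upper half-plane when ω < 0.

Case ω > 0 (lower half-plane, clockwise contour ⇒ F(ω) = -2πi·ΣRes):
  Res_{z = - \frac{3 \sqrt{2}}{2} - \frac{3 \sqrt{2} i}{2}} g(z) = \frac{5 \sqrt{2} i \left(1 - i\right) e^{\frac{3 \sqrt{2} \omega \left(-1 + i\right)}{2}}}{216}
  Res_{z = \frac{3 \sqrt{2}}{2} - \frac{3 \sqrt{2} i}{2}} g(z) = \frac{5 \sqrt{2} i \left(1 + i\right) e^{- \frac{3 \sqrt{2} \omega \left(1 + i\right)}{2}}}{216}
  F(ω) = -2πi·ΣRes = \frac{5 \sqrt{2} \pi \left(1 - i\right) \left(e^{3 \sqrt{2} i \omega} + i\right) e^{- \frac{3 \sqrt{2} \omega \left(1 + i\right)}{2}}}{108} = \frac{5 \pi e^{- \frac{3 \sqrt{2} \omega}{2}} \sin{\left(\frac{3 \sqrt{2} \omega}{2} + \frac{\pi}{4} \right)}}{27}

Case ω < 0 (upper half-plane, counterclockwise contour ⇒ F(ω) = +2πi·ΣRes):
  Res_{z = \frac{3 \sqrt{2}}{2} + \frac{3 \sqrt{2} i}{2}} g(z) = \frac{5 \sqrt{2} i \left(-1 + i\right) e^{\frac{3 \sqrt{2} \omega \left(1 - i\right)}{2}}}{216}
  Res_{z = - \frac{3 \sqrt{2}}{2} + \frac{3 \sqrt{2} i}{2}} g(z) = \frac{5 \sqrt{2} \left(1 - i\right) e^{\frac{3 \sqrt{2} \omega \left(1 + i\right)}{2}}}{216}
  F(ω) = 2πi·ΣRes = - \frac{5 \sqrt{2} i \pi \left(i \left(1 - i\right) e^{\frac{3 \sqrt{2} \omega \left(1 - i\right)}{2}} - \left(1 - i\right) e^{\frac{3 \sqrt{2} \omega \left(1 + i\right)}{2}}\right)}{108} = \frac{5 \pi e^{\frac{3 \sqrt{2} \omega}{2}} \cos{\left(\frac{3 \sqrt{2} \omega}{2} + \frac{\pi}{4} \right)}}{27}

Both cases combine into a single formula in |ω|:

F(ω) = \frac{5 \pi e^{- \frac{3 \sqrt{2} \left|{\omega}\right|}{2}} \sin{\left(\frac{3 \sqrt{2} \left|{\omega}\right|}{2} + \frac{\pi}{4} \right)}}{27}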